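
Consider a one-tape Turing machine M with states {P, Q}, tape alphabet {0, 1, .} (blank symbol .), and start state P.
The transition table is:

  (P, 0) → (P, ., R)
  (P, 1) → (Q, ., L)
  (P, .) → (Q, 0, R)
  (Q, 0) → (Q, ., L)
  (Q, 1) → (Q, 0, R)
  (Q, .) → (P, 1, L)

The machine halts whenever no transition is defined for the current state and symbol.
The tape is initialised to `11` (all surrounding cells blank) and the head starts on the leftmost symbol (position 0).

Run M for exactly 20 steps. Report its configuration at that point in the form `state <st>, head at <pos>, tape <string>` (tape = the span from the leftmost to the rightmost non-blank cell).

P | ....[1]1   read 1 → write ., move L, go to Q
Q | ...[.].1   read . → write 1, move L, go to P
P | ..[.]1.1   read . → write 0, move R, go to Q
Q | ..0[1].1   read 1 → write 0, move R, go to Q
Q | ..00[.]1   read . → write 1, move L, go to P
P | ..0[0]11   read 0 → write ., move R, go to P
P | ..0.[1]1   read 1 → write ., move L, go to Q
Q | ..0[.].1   read . → write 1, move L, go to P
P | ..[0]1.1   read 0 → write ., move R, go to P
P | ...[1].1   read 1 → write ., move L, go to Q
Q | ..[.]..1   read . → write 1, move L, go to P
P | .[.]1..1   read . → write 0, move R, go to Q
Q | .0[1]..1   read 1 → write 0, move R, go to Q
Q | .00[.].1   read . → write 1, move L, go to P
P | .0[0]1.1   read 0 → write ., move R, go to P
P | .0.[1].1   read 1 → write ., move L, go to Q
Q | .0[.]..1   read . → write 1, move L, go to P
P | .[0]1..1   read 0 → write ., move R, go to P
P | ..[1]..1   read 1 → write ., move L, go to Q
Q | .[.]...1   read . → write 1, move L, go to P
P | [.]1...1
After 20 steps: state P, head at -4, tape 1...1.

state P, head at -4, tape 1...1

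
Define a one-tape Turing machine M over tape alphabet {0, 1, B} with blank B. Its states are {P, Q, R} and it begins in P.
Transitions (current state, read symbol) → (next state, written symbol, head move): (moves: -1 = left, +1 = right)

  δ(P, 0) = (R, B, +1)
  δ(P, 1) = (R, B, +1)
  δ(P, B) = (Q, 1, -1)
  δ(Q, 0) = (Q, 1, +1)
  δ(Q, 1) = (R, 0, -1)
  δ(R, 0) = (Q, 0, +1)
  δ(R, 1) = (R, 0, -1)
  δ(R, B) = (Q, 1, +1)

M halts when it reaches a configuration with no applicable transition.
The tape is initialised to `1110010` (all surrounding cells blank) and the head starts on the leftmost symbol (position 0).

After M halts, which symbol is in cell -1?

1

state=P head=0 tape=BB[1]110010B   (P,1)→(R,B,+1)
state=R head=1 tape=BBB[1]10010B   (R,1)→(R,0,-1)
state=R head=0 tape=BB[B]010010B   (R,B)→(Q,1,+1)
state=Q head=1 tape=BB1[0]10010B   (Q,0)→(Q,1,+1)
state=Q head=2 tape=BB11[1]0010B   (Q,1)→(R,0,-1)
state=R head=1 tape=BB1[1]00010B   (R,1)→(R,0,-1)
state=R head=0 tape=BB[1]000010B   (R,1)→(R,0,-1)
state=R head=-1 tape=B[B]0000010B   (R,B)→(Q,1,+1)
state=Q head=0 tape=B1[0]000010B   (Q,0)→(Q,1,+1)
state=Q head=1 tape=B11[0]00010B   (Q,0)→(Q,1,+1)
state=Q head=2 tape=B111[0]0010B   (Q,0)→(Q,1,+1)
state=Q head=3 tape=B1111[0]010B   (Q,0)→(Q,1,+1)
state=Q head=4 tape=B11111[0]10B   (Q,0)→(Q,1,+1)
state=Q head=5 tape=B111111[1]0B   (Q,1)→(R,0,-1)
state=R head=4 tape=B11111[1]00B   (R,1)→(R,0,-1)
state=R head=3 tape=B1111[1]000B   (R,1)→(R,0,-1)
state=R head=2 tape=B111[1]0000B   (R,1)→(R,0,-1)
state=R head=1 tape=B11[1]00000B   (R,1)→(R,0,-1)
state=R head=0 tape=B1[1]000000B   (R,1)→(R,0,-1)
state=R head=-1 tape=B[1]0000000B   (R,1)→(R,0,-1)
state=R head=-2 tape=[B]00000000B   (R,B)→(Q,1,+1)
state=Q head=-1 tape=1[0]0000000B   (Q,0)→(Q,1,+1)
state=Q head=0 tape=11[0]000000B   (Q,0)→(Q,1,+1)
state=Q head=1 tape=111[0]00000B   (Q,0)→(Q,1,+1)
state=Q head=2 tape=1111[0]0000B   (Q,0)→(Q,1,+1)
state=Q head=3 tape=11111[0]000B   (Q,0)→(Q,1,+1)
state=Q head=4 tape=111111[0]00B   (Q,0)→(Q,1,+1)
state=Q head=5 tape=1111111[0]0B   (Q,0)→(Q,1,+1)
state=Q head=6 tape=11111111[0]B   (Q,0)→(Q,1,+1)
state=Q head=7 tape=111111111[B]
Cell -1 holds 1 when M halts.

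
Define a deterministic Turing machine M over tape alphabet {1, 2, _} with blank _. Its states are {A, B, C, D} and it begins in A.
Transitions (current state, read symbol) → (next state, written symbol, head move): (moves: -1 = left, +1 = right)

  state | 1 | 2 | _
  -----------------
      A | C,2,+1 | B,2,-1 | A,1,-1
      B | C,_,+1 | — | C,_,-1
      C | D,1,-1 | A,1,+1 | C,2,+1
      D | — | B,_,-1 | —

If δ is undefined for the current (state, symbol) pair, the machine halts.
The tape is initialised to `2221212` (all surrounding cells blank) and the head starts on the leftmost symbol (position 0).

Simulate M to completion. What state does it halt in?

B

state=A head=0 tape=__[2]221212_   (A,2)→(B,2,-1)
state=B head=-1 tape=_[_]2221212_   (B,_)→(C,_,-1)
state=C head=-2 tape=[_]_2221212_   (C,_)→(C,2,+1)
state=C head=-1 tape=2[_]2221212_   (C,_)→(C,2,+1)
state=C head=0 tape=22[2]221212_   (C,2)→(A,1,+1)
state=A head=1 tape=221[2]21212_   (A,2)→(B,2,-1)
state=B head=0 tape=22[1]221212_   (B,1)→(C,_,+1)
state=C head=1 tape=22_[2]21212_   (C,2)→(A,1,+1)
state=A head=2 tape=22_1[2]1212_   (A,2)→(B,2,-1)
state=B head=1 tape=22_[1]21212_   (B,1)→(C,_,+1)
state=C head=2 tape=22__[2]1212_   (C,2)→(A,1,+1)
state=A head=3 tape=22__1[1]212_   (A,1)→(C,2,+1)
state=C head=4 tape=22__12[2]12_   (C,2)→(A,1,+1)
state=A head=5 tape=22__121[1]2_   (A,1)→(C,2,+1)
state=C head=6 tape=22__1212[2]_   (C,2)→(A,1,+1)
state=A head=7 tape=22__12121[_]   (A,_)→(A,1,-1)
state=A head=6 tape=22__1212[1]1   (A,1)→(C,2,+1)
state=C head=7 tape=22__12122[1]   (C,1)→(D,1,-1)
state=D head=6 tape=22__1212[2]1   (D,2)→(B,_,-1)
state=B head=5 tape=22__121[2]_1
No transition is defined for (B, 2); M halts in state B.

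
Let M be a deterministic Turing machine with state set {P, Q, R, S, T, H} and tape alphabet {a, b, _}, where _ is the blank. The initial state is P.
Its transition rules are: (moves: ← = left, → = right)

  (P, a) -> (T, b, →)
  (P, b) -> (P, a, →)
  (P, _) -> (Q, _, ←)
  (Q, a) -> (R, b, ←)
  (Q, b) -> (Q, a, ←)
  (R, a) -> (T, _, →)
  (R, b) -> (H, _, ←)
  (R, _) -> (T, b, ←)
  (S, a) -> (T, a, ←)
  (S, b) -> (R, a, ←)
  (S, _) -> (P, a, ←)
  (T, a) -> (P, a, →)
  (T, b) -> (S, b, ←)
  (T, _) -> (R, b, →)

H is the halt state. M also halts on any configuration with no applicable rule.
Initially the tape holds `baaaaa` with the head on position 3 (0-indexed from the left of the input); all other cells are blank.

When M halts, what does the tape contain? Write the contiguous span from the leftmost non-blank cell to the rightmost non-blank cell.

baab__ab

P | baa[a]aa___   read a → write b, move →, go to T
T | baab[a]a___   read a → write a, move →, go to P
P | baaba[a]___   read a → write b, move →, go to T
T | baabab[_]__   read _ → write b, move →, go to R
R | baababb[_]_   read _ → write b, move ←, go to T
T | baabab[b]b_   read b → write b, move ←, go to S
S | baaba[b]bb_   read b → write a, move ←, go to R
R | baab[a]abb_   read a → write _, move →, go to T
T | baab_[a]bb_   read a → write a, move →, go to P
P | baab_a[b]b_   read b → write a, move →, go to P
P | baab_aa[b]_   read b → write a, move →, go to P
P | baab_aaa[_]   read _ → write _, move ←, go to Q
Q | baab_aa[a]_   read a → write b, move ←, go to R
R | baab_a[a]b_   read a → write _, move →, go to T
T | baab_a_[b]_   read b → write b, move ←, go to S
S | baab_a[_]b_   read _ → write a, move ←, go to P
P | baab_[a]ab_   read a → write b, move →, go to T
T | baab_b[a]b_   read a → write a, move →, go to P
P | baab_ba[b]_   read b → write a, move →, go to P
P | baab_baa[_]   read _ → write _, move ←, go to Q
Q | baab_ba[a]_   read a → write b, move ←, go to R
R | baab_b[a]b_   read a → write _, move →, go to T
T | baab_b_[b]_   read b → write b, move ←, go to S
S | baab_b[_]b_   read _ → write a, move ←, go to P
P | baab_[b]ab_   read b → write a, move →, go to P
P | baab_a[a]b_   read a → write b, move →, go to T
T | baab_ab[b]_   read b → write b, move ←, go to S
S | baab_a[b]b_   read b → write a, move ←, go to R
R | baab_[a]ab_   read a → write _, move →, go to T
T | baab__[a]b_   read a → write a, move →, go to P
P | baab__a[b]_   read b → write a, move →, go to P
P | baab__aa[_]   read _ → write _, move ←, go to Q
Q | baab__a[a]_   read a → write b, move ←, go to R
R | baab__[a]b_   read a → write _, move →, go to T
T | baab___[b]_   read b → write b, move ←, go to S
S | baab__[_]b_   read _ → write a, move ←, go to P
P | baab_[_]ab_   read _ → write _, move ←, go to Q
Q | baab[_]_ab_
The non-blank tape span at halt is baab__ab.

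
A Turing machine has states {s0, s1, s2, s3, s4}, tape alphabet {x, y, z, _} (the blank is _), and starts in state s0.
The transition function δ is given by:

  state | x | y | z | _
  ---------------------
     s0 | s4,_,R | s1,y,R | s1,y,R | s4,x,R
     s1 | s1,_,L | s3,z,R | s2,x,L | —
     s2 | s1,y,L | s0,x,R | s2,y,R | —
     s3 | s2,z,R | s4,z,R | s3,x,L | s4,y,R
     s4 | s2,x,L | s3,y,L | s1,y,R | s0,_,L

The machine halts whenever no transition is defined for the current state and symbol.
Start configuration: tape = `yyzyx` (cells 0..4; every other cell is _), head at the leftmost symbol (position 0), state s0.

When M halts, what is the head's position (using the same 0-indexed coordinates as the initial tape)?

s0 | _[y]yzyx   read y → write y, move R, go to s1
s1 | _y[y]zyx   read y → write z, move R, go to s3
s3 | _yz[z]yx   read z → write x, move L, go to s3
s3 | _y[z]xyx   read z → write x, move L, go to s3
s3 | _[y]xxyx   read y → write z, move R, go to s4
s4 | _z[x]xyx   read x → write x, move L, go to s2
s2 | _[z]xxyx   read z → write y, move R, go to s2
s2 | _y[x]xyx   read x → write y, move L, go to s1
s1 | _[y]yxyx   read y → write z, move R, go to s3
s3 | _z[y]xyx   read y → write z, move R, go to s4
s4 | _zz[x]yx   read x → write x, move L, go to s2
s2 | _z[z]xyx   read z → write y, move R, go to s2
s2 | _zy[x]yx   read x → write y, move L, go to s1
s1 | _z[y]yyx   read y → write z, move R, go to s3
s3 | _zz[y]yx   read y → write z, move R, go to s4
s4 | _zzz[y]x   read y → write y, move L, go to s3
s3 | _zz[z]yx   read z → write x, move L, go to s3
s3 | _z[z]xyx   read z → write x, move L, go to s3
s3 | _[z]xxyx   read z → write x, move L, go to s3
s3 | [_]xxxyx   read _ → write y, move R, go to s4
s4 | y[x]xxyx   read x → write x, move L, go to s2
s2 | [y]xxxyx   read y → write x, move R, go to s0
s0 | x[x]xxyx   read x → write _, move R, go to s4
s4 | x_[x]xyx   read x → write x, move L, go to s2
s2 | x[_]xxyx
At halt the head is at cell 0.

0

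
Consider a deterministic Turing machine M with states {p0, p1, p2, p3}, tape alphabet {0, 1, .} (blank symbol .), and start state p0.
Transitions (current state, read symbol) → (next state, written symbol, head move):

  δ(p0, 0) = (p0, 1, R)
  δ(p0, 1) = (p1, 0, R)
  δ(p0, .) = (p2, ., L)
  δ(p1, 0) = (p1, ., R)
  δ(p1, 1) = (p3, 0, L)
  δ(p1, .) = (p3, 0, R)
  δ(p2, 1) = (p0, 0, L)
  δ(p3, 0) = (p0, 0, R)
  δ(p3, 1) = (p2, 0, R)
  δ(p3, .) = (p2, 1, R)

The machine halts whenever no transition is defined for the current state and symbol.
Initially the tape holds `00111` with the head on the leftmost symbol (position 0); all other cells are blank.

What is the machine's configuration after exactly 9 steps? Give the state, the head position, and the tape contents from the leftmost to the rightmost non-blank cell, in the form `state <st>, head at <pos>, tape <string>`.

state p2, head at 7, tape 1101001

p0 | [0]0111...   read 0 → write 1, move R, go to p0
p0 | 1[0]111...   read 0 → write 1, move R, go to p0
p0 | 11[1]11...   read 1 → write 0, move R, go to p1
p1 | 110[1]1...   read 1 → write 0, move L, go to p3
p3 | 11[0]01...   read 0 → write 0, move R, go to p0
p0 | 110[0]1...   read 0 → write 1, move R, go to p0
p0 | 1101[1]...   read 1 → write 0, move R, go to p1
p1 | 11010[.]..   read . → write 0, move R, go to p3
p3 | 110100[.].   read . → write 1, move R, go to p2
p2 | 1101001[.]
After 9 steps: state p2, head at 7, tape 1101001.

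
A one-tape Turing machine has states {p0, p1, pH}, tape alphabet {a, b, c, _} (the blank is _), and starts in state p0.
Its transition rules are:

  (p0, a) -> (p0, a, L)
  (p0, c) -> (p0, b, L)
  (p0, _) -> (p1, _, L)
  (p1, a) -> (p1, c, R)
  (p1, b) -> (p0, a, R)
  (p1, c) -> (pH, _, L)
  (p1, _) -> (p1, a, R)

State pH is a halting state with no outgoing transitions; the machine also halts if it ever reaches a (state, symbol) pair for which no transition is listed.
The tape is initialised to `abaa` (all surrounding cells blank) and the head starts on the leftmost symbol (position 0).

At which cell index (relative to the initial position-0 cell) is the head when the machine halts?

-1

p0 | ______[a]baa   read a → write a, move L, go to p0
p0 | _____[_]abaa   read _ → write _, move L, go to p1
p1 | ____[_]_abaa   read _ → write a, move R, go to p1
p1 | ____a[_]abaa   read _ → write a, move R, go to p1
p1 | ____aa[a]baa   read a → write c, move R, go to p1
p1 | ____aac[b]aa   read b → write a, move R, go to p0
p0 | ____aaca[a]a   read a → write a, move L, go to p0
p0 | ____aac[a]aa   read a → write a, move L, go to p0
p0 | ____aa[c]aaa   read c → write b, move L, go to p0
p0 | ____a[a]baaa   read a → write a, move L, go to p0
p0 | ____[a]abaaa   read a → write a, move L, go to p0
p0 | ___[_]aabaaa   read _ → write _, move L, go to p1
p1 | __[_]_aabaaa   read _ → write a, move R, go to p1
p1 | __a[_]aabaaa   read _ → write a, move R, go to p1
p1 | __aa[a]abaaa   read a → write c, move R, go to p1
p1 | __aac[a]baaa   read a → write c, move R, go to p1
p1 | __aacc[b]aaa   read b → write a, move R, go to p0
p0 | __aacca[a]aa   read a → write a, move L, go to p0
p0 | __aacc[a]aaa   read a → write a, move L, go to p0
p0 | __aac[c]aaaa   read c → write b, move L, go to p0
p0 | __aa[c]baaaa   read c → write b, move L, go to p0
p0 | __a[a]bbaaaa   read a → write a, move L, go to p0
p0 | __[a]abbaaaa   read a → write a, move L, go to p0
p0 | _[_]aabbaaaa   read _ → write _, move L, go to p1
p1 | [_]_aabbaaaa   read _ → write a, move R, go to p1
p1 | a[_]aabbaaaa   read _ → write a, move R, go to p1
p1 | aa[a]abbaaaa   read a → write c, move R, go to p1
p1 | aac[a]bbaaaa   read a → write c, move R, go to p1
p1 | aacc[b]baaaa   read b → write a, move R, go to p0
p0 | aacca[b]aaaa
At halt the head is at cell -1.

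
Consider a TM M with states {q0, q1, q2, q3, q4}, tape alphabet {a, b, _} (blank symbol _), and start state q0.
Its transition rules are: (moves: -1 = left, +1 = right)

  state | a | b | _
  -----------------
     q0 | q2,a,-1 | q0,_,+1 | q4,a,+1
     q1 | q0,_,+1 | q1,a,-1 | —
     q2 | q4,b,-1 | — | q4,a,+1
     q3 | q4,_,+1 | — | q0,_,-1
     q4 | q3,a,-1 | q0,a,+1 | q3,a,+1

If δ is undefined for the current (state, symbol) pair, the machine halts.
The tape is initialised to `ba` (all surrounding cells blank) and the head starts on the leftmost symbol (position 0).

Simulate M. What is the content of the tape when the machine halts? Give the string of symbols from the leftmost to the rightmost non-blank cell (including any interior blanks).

state=q0 head=0 tape=__[b]a__   (q0,b)→(q0,_,+1)
state=q0 head=1 tape=___[a]__   (q0,a)→(q2,a,-1)
state=q2 head=0 tape=__[_]a__   (q2,_)→(q4,a,+1)
state=q4 head=1 tape=__a[a]__   (q4,a)→(q3,a,-1)
state=q3 head=0 tape=__[a]a__   (q3,a)→(q4,_,+1)
state=q4 head=1 tape=___[a]__   (q4,a)→(q3,a,-1)
state=q3 head=0 tape=__[_]a__   (q3,_)→(q0,_,-1)
state=q0 head=-1 tape=_[_]_a__   (q0,_)→(q4,a,+1)
state=q4 head=0 tape=_a[_]a__   (q4,_)→(q3,a,+1)
state=q3 head=1 tape=_aa[a]__   (q3,a)→(q4,_,+1)
state=q4 head=2 tape=_aa_[_]_   (q4,_)→(q3,a,+1)
state=q3 head=3 tape=_aa_a[_]   (q3,_)→(q0,_,-1)
state=q0 head=2 tape=_aa_[a]_   (q0,a)→(q2,a,-1)
state=q2 head=1 tape=_aa[_]a_   (q2,_)→(q4,a,+1)
state=q4 head=2 tape=_aaa[a]_   (q4,a)→(q3,a,-1)
state=q3 head=1 tape=_aa[a]a_   (q3,a)→(q4,_,+1)
state=q4 head=2 tape=_aa_[a]_   (q4,a)→(q3,a,-1)
state=q3 head=1 tape=_aa[_]a_   (q3,_)→(q0,_,-1)
state=q0 head=0 tape=_a[a]_a_   (q0,a)→(q2,a,-1)
state=q2 head=-1 tape=_[a]a_a_   (q2,a)→(q4,b,-1)
state=q4 head=-2 tape=[_]ba_a_   (q4,_)→(q3,a,+1)
state=q3 head=-1 tape=a[b]a_a_
The non-blank tape span at halt is aba_a.

aba_a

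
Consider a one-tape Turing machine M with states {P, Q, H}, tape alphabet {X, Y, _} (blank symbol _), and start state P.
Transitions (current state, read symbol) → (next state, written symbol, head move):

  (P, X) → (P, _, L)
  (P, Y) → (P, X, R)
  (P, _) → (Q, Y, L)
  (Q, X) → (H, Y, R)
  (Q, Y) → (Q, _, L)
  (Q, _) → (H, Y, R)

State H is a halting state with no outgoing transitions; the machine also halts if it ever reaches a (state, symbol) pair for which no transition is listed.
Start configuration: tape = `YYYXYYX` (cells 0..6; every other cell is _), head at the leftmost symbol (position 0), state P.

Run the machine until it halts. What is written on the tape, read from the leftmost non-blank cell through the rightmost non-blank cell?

YY____YYX

state=P head=0 tape=__[Y]YYXYYX   (P,Y)→(P,X,R)
state=P head=1 tape=__X[Y]YXYYX   (P,Y)→(P,X,R)
state=P head=2 tape=__XX[Y]XYYX   (P,Y)→(P,X,R)
state=P head=3 tape=__XXX[X]YYX   (P,X)→(P,_,L)
state=P head=2 tape=__XX[X]_YYX   (P,X)→(P,_,L)
state=P head=1 tape=__X[X]__YYX   (P,X)→(P,_,L)
state=P head=0 tape=__[X]___YYX   (P,X)→(P,_,L)
state=P head=-1 tape=_[_]____YYX   (P,_)→(Q,Y,L)
state=Q head=-2 tape=[_]Y____YYX   (Q,_)→(H,Y,R)
state=H head=-1 tape=Y[Y]____YYX
The non-blank tape span at halt is YY____YYX.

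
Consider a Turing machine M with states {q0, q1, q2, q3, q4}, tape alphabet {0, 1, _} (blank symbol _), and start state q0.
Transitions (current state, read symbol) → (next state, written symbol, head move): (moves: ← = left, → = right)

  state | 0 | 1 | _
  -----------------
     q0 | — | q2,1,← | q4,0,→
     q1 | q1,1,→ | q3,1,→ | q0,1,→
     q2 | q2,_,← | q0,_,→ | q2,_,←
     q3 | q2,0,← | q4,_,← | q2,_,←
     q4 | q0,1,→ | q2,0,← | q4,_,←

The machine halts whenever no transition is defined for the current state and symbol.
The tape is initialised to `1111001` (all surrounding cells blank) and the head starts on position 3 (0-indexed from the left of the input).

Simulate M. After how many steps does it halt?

15

q0 | 111[1]001   read 1 → write 1, move ←, go to q2
q2 | 11[1]1001   read 1 → write _, move →, go to q0
q0 | 11_[1]001   read 1 → write 1, move ←, go to q2
q2 | 11[_]1001   read _ → write _, move ←, go to q2
q2 | 1[1]_1001   read 1 → write _, move →, go to q0
q0 | 1_[_]1001   read _ → write 0, move →, go to q4
q4 | 1_0[1]001   read 1 → write 0, move ←, go to q2
q2 | 1_[0]0001   read 0 → write _, move ←, go to q2
q2 | 1[_]_0001   read _ → write _, move ←, go to q2
q2 | [1]__0001   read 1 → write _, move →, go to q0
q0 | _[_]_0001   read _ → write 0, move →, go to q4
q4 | _0[_]0001   read _ → write _, move ←, go to q4
q4 | _[0]_0001   read 0 → write 1, move →, go to q0
q0 | _1[_]0001   read _ → write 0, move →, go to q4
q4 | _10[0]001   read 0 → write 1, move →, go to q0
q0 | _101[0]01
M halts after 15 transitions.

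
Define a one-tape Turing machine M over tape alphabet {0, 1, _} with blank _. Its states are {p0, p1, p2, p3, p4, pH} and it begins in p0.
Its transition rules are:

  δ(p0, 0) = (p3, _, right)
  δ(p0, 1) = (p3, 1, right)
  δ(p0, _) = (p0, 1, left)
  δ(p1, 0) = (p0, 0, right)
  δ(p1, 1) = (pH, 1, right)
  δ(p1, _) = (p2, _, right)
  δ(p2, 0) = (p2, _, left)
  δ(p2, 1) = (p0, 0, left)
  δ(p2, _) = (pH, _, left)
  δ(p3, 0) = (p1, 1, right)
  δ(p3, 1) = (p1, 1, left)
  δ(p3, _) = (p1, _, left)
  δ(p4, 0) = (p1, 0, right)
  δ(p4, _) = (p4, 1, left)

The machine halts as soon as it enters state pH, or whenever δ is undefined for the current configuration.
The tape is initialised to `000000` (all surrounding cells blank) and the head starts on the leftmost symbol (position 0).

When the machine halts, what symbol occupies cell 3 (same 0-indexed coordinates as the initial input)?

p0 | [0]00000_   read 0 → write _, move right, go to p3
p3 | _[0]0000_   read 0 → write 1, move right, go to p1
p1 | _1[0]000_   read 0 → write 0, move right, go to p0
p0 | _10[0]00_   read 0 → write _, move right, go to p3
p3 | _10_[0]0_   read 0 → write 1, move right, go to p1
p1 | _10_1[0]_   read 0 → write 0, move right, go to p0
p0 | _10_10[_]   read _ → write 1, move left, go to p0
p0 | _10_1[0]1   read 0 → write _, move right, go to p3
p3 | _10_1_[1]   read 1 → write 1, move left, go to p1
p1 | _10_1[_]1   read _ → write _, move right, go to p2
p2 | _10_1_[1]   read 1 → write 0, move left, go to p0
p0 | _10_1[_]0   read _ → write 1, move left, go to p0
p0 | _10_[1]10   read 1 → write 1, move right, go to p3
p3 | _10_1[1]0   read 1 → write 1, move left, go to p1
p1 | _10_[1]10   read 1 → write 1, move right, go to pH
pH | _10_1[1]0
Cell 3 holds _ when M halts.

_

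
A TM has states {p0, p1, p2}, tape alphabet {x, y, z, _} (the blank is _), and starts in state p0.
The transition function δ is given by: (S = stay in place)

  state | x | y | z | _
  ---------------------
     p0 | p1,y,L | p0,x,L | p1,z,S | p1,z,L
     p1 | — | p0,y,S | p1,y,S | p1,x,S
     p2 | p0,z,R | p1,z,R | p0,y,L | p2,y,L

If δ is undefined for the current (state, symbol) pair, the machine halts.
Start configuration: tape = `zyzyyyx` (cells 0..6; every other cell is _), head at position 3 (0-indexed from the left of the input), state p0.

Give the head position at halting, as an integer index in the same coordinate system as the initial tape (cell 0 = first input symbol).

-2

p0 | __zyz[y]yyx   read y → write x, move L, go to p0
p0 | __zy[z]xyyx   read z → write z, move S, go to p1
p1 | __zy[z]xyyx   read z → write y, move S, go to p1
p1 | __zy[y]xyyx   read y → write y, move S, go to p0
p0 | __zy[y]xyyx   read y → write x, move L, go to p0
p0 | __z[y]xxyyx   read y → write x, move L, go to p0
p0 | __[z]xxxyyx   read z → write z, move S, go to p1
p1 | __[z]xxxyyx   read z → write y, move S, go to p1
p1 | __[y]xxxyyx   read y → write y, move S, go to p0
p0 | __[y]xxxyyx   read y → write x, move L, go to p0
p0 | _[_]xxxxyyx   read _ → write z, move L, go to p1
p1 | [_]zxxxxyyx   read _ → write x, move S, go to p1
p1 | [x]zxxxxyyx
At halt the head is at cell -2.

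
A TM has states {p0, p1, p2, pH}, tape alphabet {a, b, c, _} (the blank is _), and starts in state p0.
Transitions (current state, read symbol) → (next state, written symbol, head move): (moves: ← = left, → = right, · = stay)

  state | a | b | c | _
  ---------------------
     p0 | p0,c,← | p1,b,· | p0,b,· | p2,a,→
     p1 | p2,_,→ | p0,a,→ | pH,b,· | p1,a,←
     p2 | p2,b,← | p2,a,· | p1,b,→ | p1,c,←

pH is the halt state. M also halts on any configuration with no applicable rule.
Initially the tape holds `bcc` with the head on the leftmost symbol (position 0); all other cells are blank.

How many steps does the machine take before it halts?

19

p0 | [b]cc___   read b → write b, move ·, go to p1
p1 | [b]cc___   read b → write a, move →, go to p0
p0 | a[c]c___   read c → write b, move ·, go to p0
p0 | a[b]c___   read b → write b, move ·, go to p1
p1 | a[b]c___   read b → write a, move →, go to p0
p0 | aa[c]___   read c → write b, move ·, go to p0
p0 | aa[b]___   read b → write b, move ·, go to p1
p1 | aa[b]___   read b → write a, move →, go to p0
p0 | aaa[_]__   read _ → write a, move →, go to p2
p2 | aaaa[_]_   read _ → write c, move ←, go to p1
p1 | aaa[a]c_   read a → write _, move →, go to p2
p2 | aaa_[c]_   read c → write b, move →, go to p1
p1 | aaa_b[_]   read _ → write a, move ←, go to p1
p1 | aaa_[b]a   read b → write a, move →, go to p0
p0 | aaa_a[a]   read a → write c, move ←, go to p0
p0 | aaa_[a]c   read a → write c, move ←, go to p0
p0 | aaa[_]cc   read _ → write a, move →, go to p2
p2 | aaaa[c]c   read c → write b, move →, go to p1
p1 | aaaab[c]   read c → write b, move ·, go to pH
pH | aaaab[b]
M halts after 19 transitions.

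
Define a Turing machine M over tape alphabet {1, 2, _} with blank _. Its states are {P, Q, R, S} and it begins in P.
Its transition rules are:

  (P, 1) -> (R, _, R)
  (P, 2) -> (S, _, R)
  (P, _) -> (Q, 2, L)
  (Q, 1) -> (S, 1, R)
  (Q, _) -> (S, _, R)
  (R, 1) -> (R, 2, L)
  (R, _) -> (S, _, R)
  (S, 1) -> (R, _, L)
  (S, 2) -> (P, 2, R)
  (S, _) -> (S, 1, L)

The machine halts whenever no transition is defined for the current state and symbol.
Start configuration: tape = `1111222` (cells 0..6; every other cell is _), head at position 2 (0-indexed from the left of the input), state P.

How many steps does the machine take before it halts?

state=P head=2 tape=11[1]1222__   (P,1)→(R,_,R)
state=R head=3 tape=11_[1]222__   (R,1)→(R,2,L)
state=R head=2 tape=11[_]2222__   (R,_)→(S,_,R)
state=S head=3 tape=11_[2]222__   (S,2)→(P,2,R)
state=P head=4 tape=11_2[2]22__   (P,2)→(S,_,R)
state=S head=5 tape=11_2_[2]2__   (S,2)→(P,2,R)
state=P head=6 tape=11_2_2[2]__   (P,2)→(S,_,R)
state=S head=7 tape=11_2_2_[_]_   (S,_)→(S,1,L)
state=S head=6 tape=11_2_2[_]1_   (S,_)→(S,1,L)
state=S head=5 tape=11_2_[2]11_   (S,2)→(P,2,R)
state=P head=6 tape=11_2_2[1]1_   (P,1)→(R,_,R)
state=R head=7 tape=11_2_2_[1]_   (R,1)→(R,2,L)
state=R head=6 tape=11_2_2[_]2_   (R,_)→(S,_,R)
state=S head=7 tape=11_2_2_[2]_   (S,2)→(P,2,R)
state=P head=8 tape=11_2_2_2[_]   (P,_)→(Q,2,L)
state=Q head=7 tape=11_2_2_[2]2
M halts after 15 transitions.

15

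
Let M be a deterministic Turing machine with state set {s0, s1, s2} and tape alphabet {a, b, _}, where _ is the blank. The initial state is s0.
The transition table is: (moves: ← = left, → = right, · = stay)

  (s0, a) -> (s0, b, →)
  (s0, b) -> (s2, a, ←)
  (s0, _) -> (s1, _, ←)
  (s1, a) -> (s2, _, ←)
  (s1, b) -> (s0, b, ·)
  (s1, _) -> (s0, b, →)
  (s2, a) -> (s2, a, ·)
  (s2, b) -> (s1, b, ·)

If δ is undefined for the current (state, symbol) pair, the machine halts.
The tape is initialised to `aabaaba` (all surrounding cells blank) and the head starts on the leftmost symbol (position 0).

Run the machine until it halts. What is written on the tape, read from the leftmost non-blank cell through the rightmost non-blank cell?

state=s0 head=0 tape=_[a]abaaba   (s0,a)→(s0,b,→)
state=s0 head=1 tape=_b[a]baaba   (s0,a)→(s0,b,→)
state=s0 head=2 tape=_bb[b]aaba   (s0,b)→(s2,a,←)
state=s2 head=1 tape=_b[b]aaaba   (s2,b)→(s1,b,·)
state=s1 head=1 tape=_b[b]aaaba   (s1,b)→(s0,b,·)
state=s0 head=1 tape=_b[b]aaaba   (s0,b)→(s2,a,←)
state=s2 head=0 tape=_[b]aaaaba   (s2,b)→(s1,b,·)
state=s1 head=0 tape=_[b]aaaaba   (s1,b)→(s0,b,·)
state=s0 head=0 tape=_[b]aaaaba   (s0,b)→(s2,a,←)
state=s2 head=-1 tape=[_]aaaaaba
The non-blank tape span at halt is aaaaaba.

aaaaaba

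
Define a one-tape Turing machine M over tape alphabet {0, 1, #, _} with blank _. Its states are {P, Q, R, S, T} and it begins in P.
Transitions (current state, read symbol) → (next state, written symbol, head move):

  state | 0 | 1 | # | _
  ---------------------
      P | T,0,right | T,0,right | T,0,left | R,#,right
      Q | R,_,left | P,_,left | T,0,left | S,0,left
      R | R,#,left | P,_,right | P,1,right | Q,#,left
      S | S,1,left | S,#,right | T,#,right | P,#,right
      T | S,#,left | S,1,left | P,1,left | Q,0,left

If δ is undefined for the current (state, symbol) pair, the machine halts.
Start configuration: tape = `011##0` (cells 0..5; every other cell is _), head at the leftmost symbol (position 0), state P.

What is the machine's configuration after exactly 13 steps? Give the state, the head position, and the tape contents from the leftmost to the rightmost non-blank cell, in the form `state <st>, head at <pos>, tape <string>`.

state=P head=0 tape=_[0]11##0   (P,0)→(T,0,right)
state=T head=1 tape=_0[1]1##0   (T,1)→(S,1,left)
state=S head=0 tape=_[0]11##0   (S,0)→(S,1,left)
state=S head=-1 tape=[_]111##0   (S,_)→(P,#,right)
state=P head=0 tape=#[1]11##0   (P,1)→(T,0,right)
state=T head=1 tape=#0[1]1##0   (T,1)→(S,1,left)
state=S head=0 tape=#[0]11##0   (S,0)→(S,1,left)
state=S head=-1 tape=[#]111##0   (S,#)→(T,#,right)
state=T head=0 tape=#[1]11##0   (T,1)→(S,1,left)
state=S head=-1 tape=[#]111##0   (S,#)→(T,#,right)
state=T head=0 tape=#[1]11##0   (T,1)→(S,1,left)
state=S head=-1 tape=[#]111##0   (S,#)→(T,#,right)
state=T head=0 tape=#[1]11##0   (T,1)→(S,1,left)
state=S head=-1 tape=[#]111##0
After 13 steps: state S, head at -1, tape #111##0.

state S, head at -1, tape #111##0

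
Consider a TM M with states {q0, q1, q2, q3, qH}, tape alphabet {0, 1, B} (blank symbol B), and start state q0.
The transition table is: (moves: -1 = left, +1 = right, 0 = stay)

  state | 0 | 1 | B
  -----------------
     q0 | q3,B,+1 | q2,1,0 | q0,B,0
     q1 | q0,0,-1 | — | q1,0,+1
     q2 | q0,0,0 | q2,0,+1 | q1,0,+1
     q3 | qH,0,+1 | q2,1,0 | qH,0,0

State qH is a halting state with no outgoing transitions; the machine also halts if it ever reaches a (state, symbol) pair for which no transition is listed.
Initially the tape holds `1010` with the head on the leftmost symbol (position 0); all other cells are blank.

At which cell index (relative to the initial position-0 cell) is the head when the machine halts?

state=q0 head=0 tape=[1]010B   (q0,1)→(q2,1,0)
state=q2 head=0 tape=[1]010B   (q2,1)→(q2,0,+1)
state=q2 head=1 tape=0[0]10B   (q2,0)→(q0,0,0)
state=q0 head=1 tape=0[0]10B   (q0,0)→(q3,B,+1)
state=q3 head=2 tape=0B[1]0B   (q3,1)→(q2,1,0)
state=q2 head=2 tape=0B[1]0B   (q2,1)→(q2,0,+1)
state=q2 head=3 tape=0B0[0]B   (q2,0)→(q0,0,0)
state=q0 head=3 tape=0B0[0]B   (q0,0)→(q3,B,+1)
state=q3 head=4 tape=0B0B[B]   (q3,B)→(qH,0,0)
state=qH head=4 tape=0B0B[0]
At halt the head is at cell 4.

4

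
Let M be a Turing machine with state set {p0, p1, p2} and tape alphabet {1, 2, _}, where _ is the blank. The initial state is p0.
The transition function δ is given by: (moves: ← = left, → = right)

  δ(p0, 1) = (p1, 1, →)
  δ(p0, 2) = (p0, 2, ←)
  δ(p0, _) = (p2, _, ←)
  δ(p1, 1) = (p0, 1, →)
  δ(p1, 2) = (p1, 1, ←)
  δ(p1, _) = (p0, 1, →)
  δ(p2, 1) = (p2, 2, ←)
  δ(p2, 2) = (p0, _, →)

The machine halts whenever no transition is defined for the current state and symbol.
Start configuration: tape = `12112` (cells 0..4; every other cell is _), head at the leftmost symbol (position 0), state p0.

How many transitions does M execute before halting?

17

p0 | _[1]2112__   read 1 → write 1, move →, go to p1
p1 | _1[2]112__   read 2 → write 1, move ←, go to p1
p1 | _[1]1112__   read 1 → write 1, move →, go to p0
p0 | _1[1]112__   read 1 → write 1, move →, go to p1
p1 | _11[1]12__   read 1 → write 1, move →, go to p0
p0 | _111[1]2__   read 1 → write 1, move →, go to p1
p1 | _1111[2]__   read 2 → write 1, move ←, go to p1
p1 | _111[1]1__   read 1 → write 1, move →, go to p0
p0 | _1111[1]__   read 1 → write 1, move →, go to p1
p1 | _11111[_]_   read _ → write 1, move →, go to p0
p0 | _111111[_]   read _ → write _, move ←, go to p2
p2 | _11111[1]_   read 1 → write 2, move ←, go to p2
p2 | _1111[1]2_   read 1 → write 2, move ←, go to p2
p2 | _111[1]22_   read 1 → write 2, move ←, go to p2
p2 | _11[1]222_   read 1 → write 2, move ←, go to p2
p2 | _1[1]2222_   read 1 → write 2, move ←, go to p2
p2 | _[1]22222_   read 1 → write 2, move ←, go to p2
p2 | [_]222222_
M halts after 17 transitions.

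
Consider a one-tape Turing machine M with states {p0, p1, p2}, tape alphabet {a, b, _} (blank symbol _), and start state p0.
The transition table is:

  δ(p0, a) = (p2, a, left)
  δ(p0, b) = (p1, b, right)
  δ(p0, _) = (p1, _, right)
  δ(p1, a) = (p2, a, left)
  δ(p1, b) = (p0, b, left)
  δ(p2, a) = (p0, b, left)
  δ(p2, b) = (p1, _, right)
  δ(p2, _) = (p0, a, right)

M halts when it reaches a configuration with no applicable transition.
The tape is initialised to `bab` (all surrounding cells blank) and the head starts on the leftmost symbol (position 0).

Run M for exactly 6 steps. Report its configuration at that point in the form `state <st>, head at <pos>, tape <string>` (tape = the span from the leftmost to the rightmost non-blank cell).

p0 | [b]ab   read b → write b, move right, go to p1
p1 | b[a]b   read a → write a, move left, go to p2
p2 | [b]ab   read b → write _, move right, go to p1
p1 | _[a]b   read a → write a, move left, go to p2
p2 | [_]ab   read _ → write a, move right, go to p0
p0 | a[a]b   read a → write a, move left, go to p2
p2 | [a]ab
After 6 steps: state p2, head at 0, tape aab.

state p2, head at 0, tape aab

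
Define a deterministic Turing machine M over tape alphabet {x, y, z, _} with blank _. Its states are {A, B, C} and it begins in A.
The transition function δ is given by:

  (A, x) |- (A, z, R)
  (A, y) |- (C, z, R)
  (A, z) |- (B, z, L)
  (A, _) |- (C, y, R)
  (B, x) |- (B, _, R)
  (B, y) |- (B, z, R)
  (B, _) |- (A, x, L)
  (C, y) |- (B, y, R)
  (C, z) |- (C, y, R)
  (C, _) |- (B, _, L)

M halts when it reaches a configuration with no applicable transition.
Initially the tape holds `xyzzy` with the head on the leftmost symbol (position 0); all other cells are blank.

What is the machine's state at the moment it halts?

C

A | [x]yzzy_   read x → write z, move R, go to A
A | z[y]zzy_   read y → write z, move R, go to C
C | zz[z]zy_   read z → write y, move R, go to C
C | zzy[z]y_   read z → write y, move R, go to C
C | zzyy[y]_   read y → write y, move R, go to B
B | zzyyy[_]   read _ → write x, move L, go to A
A | zzyy[y]x   read y → write z, move R, go to C
C | zzyyz[x]
No transition is defined for (C, x); M halts in state C.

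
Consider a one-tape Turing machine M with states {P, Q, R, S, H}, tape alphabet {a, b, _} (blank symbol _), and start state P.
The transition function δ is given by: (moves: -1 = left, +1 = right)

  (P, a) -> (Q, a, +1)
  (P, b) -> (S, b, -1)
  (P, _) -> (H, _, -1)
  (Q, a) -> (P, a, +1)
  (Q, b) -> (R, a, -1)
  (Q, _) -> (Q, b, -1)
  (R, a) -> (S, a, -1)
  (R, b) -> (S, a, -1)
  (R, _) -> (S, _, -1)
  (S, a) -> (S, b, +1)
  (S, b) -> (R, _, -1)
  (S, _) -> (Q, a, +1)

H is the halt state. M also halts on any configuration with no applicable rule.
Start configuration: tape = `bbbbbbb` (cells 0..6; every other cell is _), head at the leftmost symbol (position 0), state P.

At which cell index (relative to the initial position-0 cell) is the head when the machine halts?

P | __[b]bbbbbb   read b → write b, move -1, go to S
S | _[_]bbbbbbb   read _ → write a, move +1, go to Q
Q | _a[b]bbbbbb   read b → write a, move -1, go to R
R | _[a]abbbbbb   read a → write a, move -1, go to S
S | [_]aabbbbbb   read _ → write a, move +1, go to Q
Q | a[a]abbbbbb   read a → write a, move +1, go to P
P | aa[a]bbbbbb   read a → write a, move +1, go to Q
Q | aaa[b]bbbbb   read b → write a, move -1, go to R
R | aa[a]abbbbb   read a → write a, move -1, go to S
S | a[a]aabbbbb   read a → write b, move +1, go to S
S | ab[a]abbbbb   read a → write b, move +1, go to S
S | abb[a]bbbbb   read a → write b, move +1, go to S
S | abbb[b]bbbb   read b → write _, move -1, go to R
R | abb[b]_bbbb   read b → write a, move -1, go to S
S | ab[b]a_bbbb   read b → write _, move -1, go to R
R | a[b]_a_bbbb   read b → write a, move -1, go to S
S | [a]a_a_bbbb   read a → write b, move +1, go to S
S | b[a]_a_bbbb   read a → write b, move +1, go to S
S | bb[_]a_bbbb   read _ → write a, move +1, go to Q
Q | bba[a]_bbbb   read a → write a, move +1, go to P
P | bbaa[_]bbbb   read _ → write _, move -1, go to H
H | bba[a]_bbbb
At halt the head is at cell 1.

1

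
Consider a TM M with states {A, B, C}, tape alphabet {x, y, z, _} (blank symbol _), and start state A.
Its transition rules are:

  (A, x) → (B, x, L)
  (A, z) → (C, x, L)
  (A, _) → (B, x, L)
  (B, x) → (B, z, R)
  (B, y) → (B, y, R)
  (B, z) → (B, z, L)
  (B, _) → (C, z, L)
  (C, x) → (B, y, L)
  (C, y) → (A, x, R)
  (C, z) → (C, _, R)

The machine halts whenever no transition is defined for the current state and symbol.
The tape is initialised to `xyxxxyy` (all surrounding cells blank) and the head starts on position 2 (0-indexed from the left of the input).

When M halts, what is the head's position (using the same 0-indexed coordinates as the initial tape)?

A | xy[x]xxyy___   read x → write x, move L, go to B
B | x[y]xxxyy___   read y → write y, move R, go to B
B | xy[x]xxyy___   read x → write z, move R, go to B
B | xyz[x]xyy___   read x → write z, move R, go to B
B | xyzz[x]yy___   read x → write z, move R, go to B
B | xyzzz[y]y___   read y → write y, move R, go to B
B | xyzzzy[y]___   read y → write y, move R, go to B
B | xyzzzyy[_]__   read _ → write z, move L, go to C
C | xyzzzy[y]z__   read y → write x, move R, go to A
A | xyzzzyx[z]__   read z → write x, move L, go to C
C | xyzzzy[x]x__   read x → write y, move L, go to B
B | xyzzz[y]yx__   read y → write y, move R, go to B
B | xyzzzy[y]x__   read y → write y, move R, go to B
B | xyzzzyy[x]__   read x → write z, move R, go to B
B | xyzzzyyz[_]_   read _ → write z, move L, go to C
C | xyzzzyy[z]z_   read z → write _, move R, go to C
C | xyzzzyy_[z]_   read z → write _, move R, go to C
C | xyzzzyy__[_]
At halt the head is at cell 9.

9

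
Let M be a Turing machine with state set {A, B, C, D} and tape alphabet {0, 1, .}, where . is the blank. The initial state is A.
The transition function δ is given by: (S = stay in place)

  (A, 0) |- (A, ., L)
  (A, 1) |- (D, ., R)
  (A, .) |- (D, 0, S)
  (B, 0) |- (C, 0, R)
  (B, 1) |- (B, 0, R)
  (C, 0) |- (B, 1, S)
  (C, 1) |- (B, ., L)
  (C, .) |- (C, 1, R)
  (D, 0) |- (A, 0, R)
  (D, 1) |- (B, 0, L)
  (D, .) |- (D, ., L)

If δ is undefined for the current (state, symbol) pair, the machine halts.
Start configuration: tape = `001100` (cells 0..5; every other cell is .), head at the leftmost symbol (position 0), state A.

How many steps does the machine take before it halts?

state=A head=0 tape=..[0]01100   (A,0)→(A,.,L)
state=A head=-1 tape=.[.].01100   (A,.)→(D,0,S)
state=D head=-1 tape=.[0].01100   (D,0)→(A,0,R)
state=A head=0 tape=.0[.]01100   (A,.)→(D,0,S)
state=D head=0 tape=.0[0]01100   (D,0)→(A,0,R)
state=A head=1 tape=.00[0]1100   (A,0)→(A,.,L)
state=A head=0 tape=.0[0].1100   (A,0)→(A,.,L)
state=A head=-1 tape=.[0]..1100   (A,0)→(A,.,L)
state=A head=-2 tape=[.]...1100   (A,.)→(D,0,S)
state=D head=-2 tape=[0]...1100   (D,0)→(A,0,R)
state=A head=-1 tape=0[.]..1100   (A,.)→(D,0,S)
state=D head=-1 tape=0[0]..1100   (D,0)→(A,0,R)
state=A head=0 tape=00[.].1100   (A,.)→(D,0,S)
state=D head=0 tape=00[0].1100   (D,0)→(A,0,R)
state=A head=1 tape=000[.]1100   (A,.)→(D,0,S)
state=D head=1 tape=000[0]1100   (D,0)→(A,0,R)
state=A head=2 tape=0000[1]100   (A,1)→(D,.,R)
state=D head=3 tape=0000.[1]00   (D,1)→(B,0,L)
state=B head=2 tape=0000[.]000
M halts after 18 transitions.

18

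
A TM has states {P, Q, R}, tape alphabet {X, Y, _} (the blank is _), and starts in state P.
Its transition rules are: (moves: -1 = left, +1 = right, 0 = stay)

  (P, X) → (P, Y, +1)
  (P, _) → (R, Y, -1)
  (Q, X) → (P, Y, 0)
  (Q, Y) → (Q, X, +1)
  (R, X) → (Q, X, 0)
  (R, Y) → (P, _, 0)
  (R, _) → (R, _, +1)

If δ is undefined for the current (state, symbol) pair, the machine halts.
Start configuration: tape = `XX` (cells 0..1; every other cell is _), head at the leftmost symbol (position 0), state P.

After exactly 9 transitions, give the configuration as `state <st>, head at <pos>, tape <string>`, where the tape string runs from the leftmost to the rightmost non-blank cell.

state=P head=0 tape=_[X]X_   (P,X)→(P,Y,+1)
state=P head=1 tape=_Y[X]_   (P,X)→(P,Y,+1)
state=P head=2 tape=_YY[_]   (P,_)→(R,Y,-1)
state=R head=1 tape=_Y[Y]Y   (R,Y)→(P,_,0)
state=P head=1 tape=_Y[_]Y   (P,_)→(R,Y,-1)
state=R head=0 tape=_[Y]YY   (R,Y)→(P,_,0)
state=P head=0 tape=_[_]YY   (P,_)→(R,Y,-1)
state=R head=-1 tape=[_]YYY   (R,_)→(R,_,+1)
state=R head=0 tape=_[Y]YY   (R,Y)→(P,_,0)
state=P head=0 tape=_[_]YY
After 9 steps: state P, head at 0, tape YY.

state P, head at 0, tape YY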